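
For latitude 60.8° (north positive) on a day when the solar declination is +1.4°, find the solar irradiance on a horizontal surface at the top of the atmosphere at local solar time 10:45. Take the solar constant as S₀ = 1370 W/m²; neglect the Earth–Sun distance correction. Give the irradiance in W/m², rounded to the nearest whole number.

Hour angle H = 15° × (10.75 − 12) = -18.75°.
cos θ_z = sin(60.8°) sin(1.4°) + cos(60.8°) cos(1.4°) cos(-18.75°) = 0.0213 + 0.4618 = 0.4831.
Top-of-atmosphere irradiance = S₀ cos θ_z = 1370 × 0.4831 = 661.85 W/m².

662 W/m²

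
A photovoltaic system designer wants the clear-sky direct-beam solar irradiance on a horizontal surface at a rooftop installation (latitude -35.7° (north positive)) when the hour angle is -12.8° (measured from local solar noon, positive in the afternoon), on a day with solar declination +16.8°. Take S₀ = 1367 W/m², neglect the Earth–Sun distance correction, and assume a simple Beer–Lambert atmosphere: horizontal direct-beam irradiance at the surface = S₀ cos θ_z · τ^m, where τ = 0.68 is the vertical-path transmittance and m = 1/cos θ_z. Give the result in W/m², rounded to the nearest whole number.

With φ = -35.7°, δ = 16.8°, H = -12.80°: sin φ sin δ = -0.1687, cos φ cos δ cos H = 0.7581, so cos θ_z = 0.5894.
Air mass m = 1/cos θ_z = 1/0.5894 = 1.697; τ^m = 0.68^1.697 = 0.5197.
Surface direct beam = 1367 × 0.5894 × 0.5197 = 418.73 W/m².

419 W/m²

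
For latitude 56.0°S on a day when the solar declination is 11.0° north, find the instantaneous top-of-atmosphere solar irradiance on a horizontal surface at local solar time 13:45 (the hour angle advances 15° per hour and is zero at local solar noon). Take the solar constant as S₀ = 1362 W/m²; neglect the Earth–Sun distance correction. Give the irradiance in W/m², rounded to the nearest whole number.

455 W/m²

Hour angle H = 15° × (13.75 − 12) = 26.25°.
cos θ_z = sin φ sin δ + cos φ cos δ cos H = (-0.8290)(0.1908) + (0.5592)(0.9816)(0.8969) = 0.3341.
Top-of-atmosphere irradiance = S₀ cos θ_z = 1362 × 0.3341 = 455.04 W/m².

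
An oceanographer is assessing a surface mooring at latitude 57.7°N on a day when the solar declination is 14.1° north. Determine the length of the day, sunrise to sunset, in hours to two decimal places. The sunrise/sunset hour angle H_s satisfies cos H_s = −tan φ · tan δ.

15.12 hours

−tan φ tan δ = −(1.5818)(0.2512) = -0.3973; H_s = arccos(-0.3973) = 113.41°.
Day length = 2 H_s / 15° h⁻¹ = 226.82° / 15 = 15.121 h.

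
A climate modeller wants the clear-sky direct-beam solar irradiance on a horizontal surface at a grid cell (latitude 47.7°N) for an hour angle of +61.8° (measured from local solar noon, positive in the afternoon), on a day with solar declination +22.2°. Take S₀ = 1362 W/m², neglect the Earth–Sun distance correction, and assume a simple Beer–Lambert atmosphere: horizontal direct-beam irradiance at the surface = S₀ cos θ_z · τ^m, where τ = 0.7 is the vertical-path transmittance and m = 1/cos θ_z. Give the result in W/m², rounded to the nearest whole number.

420 W/m²

With φ = 47.7°, δ = 22.2°, H = 61.80°: sin φ sin δ = 0.2795, cos φ cos δ cos H = 0.2945, so cos θ_z = 0.5740.
Air mass m = 1/cos θ_z = 1/0.5740 = 1.742; τ^m = 0.7^1.742 = 0.5372.
Surface direct beam = 1362 × 0.5740 × 0.5372 = 419.98 W/m².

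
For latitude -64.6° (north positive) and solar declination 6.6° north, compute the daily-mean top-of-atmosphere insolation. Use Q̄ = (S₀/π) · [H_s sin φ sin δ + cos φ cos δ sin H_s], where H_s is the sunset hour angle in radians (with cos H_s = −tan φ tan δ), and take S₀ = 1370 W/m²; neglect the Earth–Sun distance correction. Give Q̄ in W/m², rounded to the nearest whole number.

cos H_s = −tan(-64.6°) · tan(6.6°) = 0.2437, so H_s = arccos(0.2437) = 75.89°. In radians, H_s = 1.3245.
H_s sin φ sin δ = 1.3245 × -0.9033 × 0.1149 = -0.1375.
cos φ cos δ sin H_s = 0.4289 × 0.9934 × 0.9698 = 0.4132.
Q̄ = (1370/π) × (-0.1375 + 0.4132) = 436.08 × 0.2757 = 120.23 W/m².

120 W/m²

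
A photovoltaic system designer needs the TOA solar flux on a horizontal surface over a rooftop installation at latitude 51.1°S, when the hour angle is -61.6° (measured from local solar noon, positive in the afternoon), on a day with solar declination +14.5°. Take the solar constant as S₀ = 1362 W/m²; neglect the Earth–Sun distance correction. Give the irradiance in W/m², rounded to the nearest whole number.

With φ = -51.1°, δ = 14.5°, H = -61.60°: sin φ sin δ = -0.1949, cos φ cos δ cos H = 0.2892, so cos θ_z = 0.0943.
Top-of-atmosphere irradiance = S₀ cos θ_z = 1362 × 0.0943 = 128.44 W/m².

128 W/m²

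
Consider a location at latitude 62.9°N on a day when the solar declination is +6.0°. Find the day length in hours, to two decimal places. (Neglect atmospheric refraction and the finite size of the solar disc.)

cos H_s = −tan(62.9°) · tan(6.0°) = -0.2054, so H_s = arccos(-0.2054) = 101.85°.
Day length = 2 H_s / 15° h⁻¹ = 203.70° / 15 = 13.580 h.

13.58 hours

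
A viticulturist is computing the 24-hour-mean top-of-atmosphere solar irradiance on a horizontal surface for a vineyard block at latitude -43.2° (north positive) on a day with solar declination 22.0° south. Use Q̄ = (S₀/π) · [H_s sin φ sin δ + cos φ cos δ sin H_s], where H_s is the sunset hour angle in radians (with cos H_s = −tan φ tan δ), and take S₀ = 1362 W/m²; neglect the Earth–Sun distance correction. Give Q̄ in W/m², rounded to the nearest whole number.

−tan φ tan δ = −(-0.9391)(-0.4040) = -0.3794; H_s = arccos(-0.3794) = 112.30°. In radians, H_s = 1.9600.
H_s sin φ sin δ = 1.9600 × -0.6845 × -0.3746 = 0.5026.
cos φ cos δ sin H_s = 0.7290 × 0.9272 × 0.9252 = 0.6254.
Q̄ = (1362/π) × (0.5026 + 0.6254) = 433.54 × 1.1280 = 489.03 W/m².

489 W/m²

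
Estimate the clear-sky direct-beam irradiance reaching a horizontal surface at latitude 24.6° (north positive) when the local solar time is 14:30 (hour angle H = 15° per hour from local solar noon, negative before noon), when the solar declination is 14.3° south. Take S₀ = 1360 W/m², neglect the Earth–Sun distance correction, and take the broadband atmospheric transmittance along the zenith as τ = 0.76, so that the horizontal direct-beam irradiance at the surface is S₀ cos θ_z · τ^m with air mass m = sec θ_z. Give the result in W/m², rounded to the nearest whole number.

Hour angle H = 15° × (14.5 − 12) = 37.50°.
With φ = 24.6°, δ = -14.3°, H = 37.50°: sin φ sin δ = -0.1028, cos φ cos δ cos H = 0.6990, so cos θ_z = 0.5962.
Air mass m = 1/cos θ_z = 1/0.5962 = 1.677; τ^m = 0.76^1.677 = 0.6311.
Surface direct beam = 1360 × 0.5962 × 0.6311 = 511.72 W/m².

512 W/m²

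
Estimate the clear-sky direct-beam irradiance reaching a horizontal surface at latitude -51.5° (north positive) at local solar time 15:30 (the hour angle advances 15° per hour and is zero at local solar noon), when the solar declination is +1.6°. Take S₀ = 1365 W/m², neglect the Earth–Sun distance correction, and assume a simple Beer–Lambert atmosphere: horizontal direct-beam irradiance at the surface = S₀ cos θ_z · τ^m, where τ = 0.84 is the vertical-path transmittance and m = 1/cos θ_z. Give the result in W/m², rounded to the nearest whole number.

Hour angle H = 15° × (15.5 − 12) = 52.50°.
With φ = -51.5°, δ = 1.6°, H = 52.50°: sin φ sin δ = -0.0219, cos φ cos δ cos H = 0.3788, so cos θ_z = 0.3569.
Air mass m = 1/cos θ_z = 1/0.3569 = 2.802; τ^m = 0.84^2.802 = 0.6135.
Surface direct beam = 1365 × 0.3569 × 0.6135 = 298.88 W/m².

299 W/m²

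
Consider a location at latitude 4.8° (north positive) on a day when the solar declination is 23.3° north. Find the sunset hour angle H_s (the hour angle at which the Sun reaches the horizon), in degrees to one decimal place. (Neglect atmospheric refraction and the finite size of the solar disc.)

92.1°

The sunset hour angle satisfies cos H_s = −tan φ tan δ = -0.0362, giving H_s = 92.07°.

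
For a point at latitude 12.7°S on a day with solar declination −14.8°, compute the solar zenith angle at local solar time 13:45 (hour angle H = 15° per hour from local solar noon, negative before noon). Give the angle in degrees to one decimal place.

Hour angle H = 15° × (13.75 − 12) = 26.25°.
cos θ_z = sin φ sin δ + cos φ cos δ cos H = (-0.2198)(-0.2554) + (0.9755)(0.9668)(0.8969) = 0.9020.
θ_z = arccos(0.9020) = 25.58°.

25.6°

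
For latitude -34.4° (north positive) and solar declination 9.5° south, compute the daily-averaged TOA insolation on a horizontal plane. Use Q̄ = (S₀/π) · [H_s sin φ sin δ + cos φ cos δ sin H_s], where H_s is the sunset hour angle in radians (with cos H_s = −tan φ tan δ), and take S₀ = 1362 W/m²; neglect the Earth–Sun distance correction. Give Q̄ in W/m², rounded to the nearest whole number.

419 W/m²

The sunset hour angle satisfies cos H_s = −tan φ tan δ = -0.1146, giving H_s = 96.58°. In radians, H_s = 1.6856.
H_s sin φ sin δ = 1.6856 × -0.5650 × -0.1650 = 0.1571.
cos φ cos δ sin H_s = 0.8251 × 0.9863 × 0.9934 = 0.8084.
Q̄ = (1362/π) × (0.1571 + 0.8084) = 433.54 × 0.9655 = 418.58 W/m².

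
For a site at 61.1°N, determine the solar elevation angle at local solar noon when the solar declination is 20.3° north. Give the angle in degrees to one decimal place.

At local solar noon the hour angle is zero, so the elevation is 90° − |φ − δ| = 90° − |61.1° − (20.3°)| = 90° − 40.8° = 49.2°.

49.2°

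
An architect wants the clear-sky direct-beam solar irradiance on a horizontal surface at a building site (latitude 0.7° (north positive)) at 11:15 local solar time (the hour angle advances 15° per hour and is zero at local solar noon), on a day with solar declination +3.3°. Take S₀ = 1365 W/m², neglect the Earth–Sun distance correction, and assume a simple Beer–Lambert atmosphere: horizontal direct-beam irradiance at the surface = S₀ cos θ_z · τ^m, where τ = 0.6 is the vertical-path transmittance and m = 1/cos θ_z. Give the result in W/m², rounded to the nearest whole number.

Hour angle H = 15° × (11.25 − 12) = -11.25°.
With φ = 0.7°, δ = 3.3°, H = -11.25°: sin φ sin δ = 0.0007, cos φ cos δ cos H = 0.9791, so cos θ_z = 0.9798.
Air mass m = 1/cos θ_z = 1/0.9798 = 1.021; τ^m = 0.6^1.021 = 0.5936.
Surface direct beam = 1365 × 0.9798 × 0.5936 = 793.90 W/m².

794 W/m²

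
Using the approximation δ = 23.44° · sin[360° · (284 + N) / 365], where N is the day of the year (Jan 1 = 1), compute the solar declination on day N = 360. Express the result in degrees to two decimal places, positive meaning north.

-23.34°

360 × (284 + 360) / 365 = 635.178°; sin(635.178°) = -0.9959.
δ = 23.44 × -0.9959 = -23.344° ≈ -23.34°.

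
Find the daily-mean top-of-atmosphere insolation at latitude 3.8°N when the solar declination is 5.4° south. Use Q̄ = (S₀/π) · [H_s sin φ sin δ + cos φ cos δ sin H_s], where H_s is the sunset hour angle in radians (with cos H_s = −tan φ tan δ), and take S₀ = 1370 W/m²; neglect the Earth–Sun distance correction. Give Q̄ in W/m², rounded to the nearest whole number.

The sunset hour angle satisfies cos H_s = −tan φ tan δ = 0.0063, giving H_s = 89.64°. In radians, H_s = 1.5645.
H_s sin φ sin δ = 1.5645 × 0.0663 × -0.0941 = -0.0098.
cos φ cos δ sin H_s = 0.9978 × 0.9956 × 1.0000 = 0.9934.
Q̄ = (1370/π) × (-0.0098 + 0.9934) = 436.08 × 0.9836 = 428.93 W/m².

429 W/m²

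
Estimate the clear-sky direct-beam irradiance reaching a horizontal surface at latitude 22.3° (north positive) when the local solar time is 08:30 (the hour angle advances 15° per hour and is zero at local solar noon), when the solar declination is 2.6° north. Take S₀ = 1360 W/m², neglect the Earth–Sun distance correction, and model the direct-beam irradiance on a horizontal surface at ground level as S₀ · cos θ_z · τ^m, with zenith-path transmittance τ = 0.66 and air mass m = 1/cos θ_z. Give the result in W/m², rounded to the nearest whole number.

385 W/m²

Hour angle H = 15° × (8.5 − 12) = -52.50°.
cos θ_z = sin φ sin δ + cos φ cos δ cos H = (0.3795)(0.0454) + (0.9252)(0.9990)(0.6088) = 0.5799.
Air mass m = 1/cos θ_z = 1/0.5799 = 1.724; τ^m = 0.66^1.724 = 0.4885.
Surface direct beam = 1360 × 0.5799 × 0.4885 = 385.26 W/m².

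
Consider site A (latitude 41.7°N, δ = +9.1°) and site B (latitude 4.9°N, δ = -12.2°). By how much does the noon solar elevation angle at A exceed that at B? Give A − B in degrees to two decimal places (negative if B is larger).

A: 90° − |41.7 − (9.1)| = 57.40°.
B: 90° − |4.9 − (-12.2)| = 72.90°.
A − B = 57.40 − 72.90 = -15.50°.

-15.50°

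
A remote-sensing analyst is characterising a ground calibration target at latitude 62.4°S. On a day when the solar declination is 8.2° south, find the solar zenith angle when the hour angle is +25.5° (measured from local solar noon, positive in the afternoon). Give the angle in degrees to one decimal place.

cos θ_z = sin(-62.4°) sin(-8.2°) + cos(-62.4°) cos(-8.2°) cos(25.50°) = 0.1264 + 0.4139 = 0.5403.
θ_z = arccos(0.5403) = 57.30°.

57.3°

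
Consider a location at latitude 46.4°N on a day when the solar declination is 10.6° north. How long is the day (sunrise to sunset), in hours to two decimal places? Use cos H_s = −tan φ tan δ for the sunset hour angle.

The sunset hour angle satisfies cos H_s = −tan φ tan δ = -0.1965, giving H_s = 101.33°.
Day length = 2 H_s / 15° h⁻¹ = 202.66° / 15 = 13.511 h.

13.51 hours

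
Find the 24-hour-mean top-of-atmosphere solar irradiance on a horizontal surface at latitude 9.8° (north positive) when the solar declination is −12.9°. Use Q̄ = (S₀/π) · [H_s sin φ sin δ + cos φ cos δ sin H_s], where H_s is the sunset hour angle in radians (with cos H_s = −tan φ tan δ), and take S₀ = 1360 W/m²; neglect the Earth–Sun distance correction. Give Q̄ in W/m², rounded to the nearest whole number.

cos H_s = −tan(9.8°) · tan(-12.9°) = 0.0396, so H_s = arccos(0.0396) = 87.73°. In radians, H_s = 1.5312.
H_s sin φ sin δ = 1.5312 × 0.1702 × -0.2233 = -0.0582.
cos φ cos δ sin H_s = 0.9854 × 0.9748 × 0.9992 = 0.9598.
Q̄ = (1360/π) × (-0.0582 + 0.9598) = 432.90 × 0.9016 = 390.30 W/m².

390 W/m²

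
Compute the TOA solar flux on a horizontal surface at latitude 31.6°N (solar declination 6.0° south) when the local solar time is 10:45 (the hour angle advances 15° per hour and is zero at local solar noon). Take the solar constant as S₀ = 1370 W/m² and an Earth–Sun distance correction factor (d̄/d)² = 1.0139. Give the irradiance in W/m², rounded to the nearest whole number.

1038 W/m²

Hour angle H = 15° × (10.75 − 12) = -18.75°.
With φ = 31.6°, δ = -6.0°, H = -18.75°: sin φ sin δ = -0.0548, cos φ cos δ cos H = 0.8021, so cos θ_z = 0.7473.
Top-of-atmosphere irradiance = S₀ (d̄/d)² cos θ_z = 1370 × 1.0139 × 0.7473 = 1038.03 W/m².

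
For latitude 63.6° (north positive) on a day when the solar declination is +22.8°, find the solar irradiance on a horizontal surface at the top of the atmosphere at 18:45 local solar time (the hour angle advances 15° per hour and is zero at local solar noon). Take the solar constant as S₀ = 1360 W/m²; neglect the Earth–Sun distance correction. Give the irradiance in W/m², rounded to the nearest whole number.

363 W/m²

Hour angle H = 15° × (18.75 − 12) = 101.25°.
With φ = 63.6°, δ = 22.8°, H = 101.25°: sin φ sin δ = 0.3471, cos φ cos δ cos H = -0.0800, so cos θ_z = 0.2671.
Top-of-atmosphere irradiance = S₀ cos θ_z = 1360 × 0.2671 = 363.26 W/m².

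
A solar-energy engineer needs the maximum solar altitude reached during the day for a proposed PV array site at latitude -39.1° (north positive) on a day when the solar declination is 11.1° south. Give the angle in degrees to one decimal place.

At local solar noon the hour angle is zero, so the elevation is 90° − |φ − δ| = 90° − |-39.1° − (-11.1°)| = 90° − 28.0° = 62.0°.

62.0°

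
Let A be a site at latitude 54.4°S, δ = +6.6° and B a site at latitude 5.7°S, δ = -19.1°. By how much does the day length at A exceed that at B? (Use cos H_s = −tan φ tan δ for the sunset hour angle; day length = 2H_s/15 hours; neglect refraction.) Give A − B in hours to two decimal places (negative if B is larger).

-1.50 h

A: H_s = arccos(−tan -54.4° · tan 6.6°) = 80.70°, so 2H_s/15 = 10.7600 h.
B: H_s = arccos(−tan -5.7° · tan -19.1°) = 91.98°, so 2H_s/15 = 12.2640 h.
A − B = 10.7600 − 12.2640 = -1.5040 h.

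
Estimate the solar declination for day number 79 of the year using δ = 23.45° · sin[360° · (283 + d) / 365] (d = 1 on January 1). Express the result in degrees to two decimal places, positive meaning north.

-1.21°

360 × (283 + 79) / 365 = 357.041°; sin(357.041°) = -0.0516.
δ = 23.45 × -0.0516 = -1.210° ≈ -1.21°.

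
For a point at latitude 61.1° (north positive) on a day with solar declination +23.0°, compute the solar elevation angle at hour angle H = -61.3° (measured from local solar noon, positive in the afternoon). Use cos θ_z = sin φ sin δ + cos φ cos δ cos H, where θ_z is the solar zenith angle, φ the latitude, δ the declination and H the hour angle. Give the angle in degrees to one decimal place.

33.8°

cos θ_z = sin(61.1°) sin(23.0°) + cos(61.1°) cos(23.0°) cos(-61.30°) = 0.3421 + 0.2136 = 0.5557.
θ_z = arccos(0.5557) = 56.24°, so the elevation is 90° − 56.24° = 33.76°.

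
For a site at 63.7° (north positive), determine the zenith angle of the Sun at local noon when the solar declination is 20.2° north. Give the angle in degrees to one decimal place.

At local solar noon the hour angle is zero, so the zenith angle is |φ − δ| = |63.7° − (20.2°)| = 43.5°.

43.5°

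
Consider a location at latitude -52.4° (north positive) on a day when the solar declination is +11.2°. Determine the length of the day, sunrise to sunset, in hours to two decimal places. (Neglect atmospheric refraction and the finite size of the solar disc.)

10.01 hours

The sunset hour angle satisfies cos H_s = −tan φ tan δ = 0.2571, giving H_s = 75.10°.
Day length = 2 H_s / 15° h⁻¹ = 150.20° / 15 = 10.013 h.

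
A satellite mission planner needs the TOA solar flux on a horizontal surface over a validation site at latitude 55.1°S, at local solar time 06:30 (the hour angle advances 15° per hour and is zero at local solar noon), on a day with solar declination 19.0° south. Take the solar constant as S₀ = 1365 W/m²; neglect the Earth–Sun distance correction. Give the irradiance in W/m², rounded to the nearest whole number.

461 W/m²

Hour angle H = 15° × (6.5 − 12) = -82.50°.
cos θ_z = sin φ sin δ + cos φ cos δ cos H = (-0.8202)(-0.3256) + (0.5721)(0.9455)(0.1305) = 0.3376.
Top-of-atmosphere irradiance = S₀ cos θ_z = 1365 × 0.3376 = 460.82 W/m².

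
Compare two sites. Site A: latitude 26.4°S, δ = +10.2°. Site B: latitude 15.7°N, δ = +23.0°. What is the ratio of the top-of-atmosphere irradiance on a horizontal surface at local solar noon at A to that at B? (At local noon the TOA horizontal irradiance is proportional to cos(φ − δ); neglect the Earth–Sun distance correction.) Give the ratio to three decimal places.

A: cos θ_z = cos(-26.4° − (10.2°)) = 0.8028.
B: cos θ_z = cos(15.7° − (23.0°)) = 0.9919.
Ratio A/B = 0.8028 / 0.9919 = 0.8094.

0.809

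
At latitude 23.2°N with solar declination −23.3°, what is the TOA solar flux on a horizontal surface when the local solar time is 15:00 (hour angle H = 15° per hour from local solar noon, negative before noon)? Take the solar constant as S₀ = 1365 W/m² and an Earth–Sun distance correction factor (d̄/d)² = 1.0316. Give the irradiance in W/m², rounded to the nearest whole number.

621 W/m²

Hour angle H = 15° × (15 − 12) = 45.00°.
cos θ_z = sin(23.2°) sin(-23.3°) + cos(23.2°) cos(-23.3°) cos(45.00°) = -0.1558 + 0.5969 = 0.4411.
Top-of-atmosphere irradiance = S₀ (d̄/d)² cos θ_z = 1365 × 1.0316 × 0.4411 = 621.13 W/m².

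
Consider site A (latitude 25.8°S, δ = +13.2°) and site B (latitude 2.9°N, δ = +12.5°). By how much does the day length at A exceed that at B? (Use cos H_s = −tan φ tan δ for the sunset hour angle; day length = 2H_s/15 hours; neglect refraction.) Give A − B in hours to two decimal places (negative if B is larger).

-0.95 h

A: H_s = arccos(−tan -25.8° · tan 13.2°) = 83.49°, so 2H_s/15 = 11.1320 h.
B: H_s = arccos(−tan 2.9° · tan 12.5°) = 90.64°, so 2H_s/15 = 12.0853 h.
A − B = 11.1320 − 12.0853 = -0.9533 h.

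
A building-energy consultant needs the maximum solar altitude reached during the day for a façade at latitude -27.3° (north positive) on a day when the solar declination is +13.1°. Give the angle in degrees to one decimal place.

At local solar noon the hour angle is zero, so the elevation is 90° − |φ − δ| = 90° − |-27.3° − (13.1°)| = 90° − 40.4° = 49.6°.

49.6°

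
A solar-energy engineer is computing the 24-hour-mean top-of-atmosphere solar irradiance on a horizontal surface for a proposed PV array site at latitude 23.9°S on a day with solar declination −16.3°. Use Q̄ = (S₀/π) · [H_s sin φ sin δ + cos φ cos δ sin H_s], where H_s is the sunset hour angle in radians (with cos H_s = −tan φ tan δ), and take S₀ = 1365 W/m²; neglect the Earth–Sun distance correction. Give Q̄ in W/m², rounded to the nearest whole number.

−tan φ tan δ = −(-0.4431)(-0.2924) = -0.1296; H_s = arccos(-0.1296) = 97.45°. In radians, H_s = 1.7008.
H_s sin φ sin δ = 1.7008 × -0.4051 × -0.2807 = 0.1934.
cos φ cos δ sin H_s = 0.9143 × 0.9598 × 0.9916 = 0.8702.
Q̄ = (1365/π) × (0.1934 + 0.8702) = 434.49 × 1.0636 = 462.12 W/m².

462 W/m²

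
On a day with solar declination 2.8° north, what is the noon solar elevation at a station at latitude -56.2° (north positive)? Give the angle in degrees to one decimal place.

At local solar noon the hour angle is zero, so the elevation is 90° − |φ − δ| = 90° − |-56.2° − (2.8°)| = 90° − 59.0° = 31.0°.

31.0°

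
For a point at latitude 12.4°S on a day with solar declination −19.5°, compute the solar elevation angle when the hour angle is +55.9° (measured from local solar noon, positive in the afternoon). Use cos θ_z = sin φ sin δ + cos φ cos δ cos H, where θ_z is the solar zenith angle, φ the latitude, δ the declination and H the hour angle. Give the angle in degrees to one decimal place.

cos θ_z = sin φ sin δ + cos φ cos δ cos H = (-0.2147)(-0.3338) + (0.9767)(0.9426)(0.5606) = 0.5878.
θ_z = arccos(0.5878) = 54.00°, so the elevation is 90° − 54.00° = 36.00°.

36.0°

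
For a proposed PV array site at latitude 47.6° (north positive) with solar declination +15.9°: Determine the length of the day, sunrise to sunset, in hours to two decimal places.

−tan φ tan δ = −(1.0951)(0.2849) = -0.3120; H_s = arccos(-0.3120) = 108.18°.
Day length = 2 H_s / 15° h⁻¹ = 216.36° / 15 = 14.424 h.

14.42 hours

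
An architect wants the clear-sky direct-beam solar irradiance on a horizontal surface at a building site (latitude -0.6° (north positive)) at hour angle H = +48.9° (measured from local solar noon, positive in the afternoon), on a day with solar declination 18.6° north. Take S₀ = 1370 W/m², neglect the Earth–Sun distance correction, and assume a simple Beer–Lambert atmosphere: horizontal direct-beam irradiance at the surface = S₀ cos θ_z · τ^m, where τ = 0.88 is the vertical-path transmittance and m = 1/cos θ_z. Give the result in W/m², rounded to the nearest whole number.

691 W/m²

With φ = -0.6°, δ = 18.6°, H = 48.90°: sin φ sin δ = -0.0033, cos φ cos δ cos H = 0.6230, so cos θ_z = 0.6197.
Air mass m = 1/cos θ_z = 1/0.6197 = 1.614; τ^m = 0.88^1.614 = 0.8136.
Surface direct beam = 1370 × 0.6197 × 0.8136 = 690.74 W/m².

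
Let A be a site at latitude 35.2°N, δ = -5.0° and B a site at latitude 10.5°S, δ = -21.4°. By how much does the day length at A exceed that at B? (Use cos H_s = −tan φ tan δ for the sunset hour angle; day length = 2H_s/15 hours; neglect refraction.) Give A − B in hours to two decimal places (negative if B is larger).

A: H_s = arccos(−tan 35.2° · tan -5.0°) = 86.46°, so 2H_s/15 = 11.5280 h.
B: H_s = arccos(−tan -10.5° · tan -21.4°) = 94.17°, so 2H_s/15 = 12.5560 h.
A − B = 11.5280 − 12.5560 = -1.0280 h.

-1.03 h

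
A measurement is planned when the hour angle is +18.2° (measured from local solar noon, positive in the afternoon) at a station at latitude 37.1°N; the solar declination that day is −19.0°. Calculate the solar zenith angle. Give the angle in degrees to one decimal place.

58.7°

cos θ_z = sin φ sin δ + cos φ cos δ cos H = (0.6032)(-0.3256) + (0.7976)(0.9455)(0.9500) = 0.5200.
θ_z = arccos(0.5200) = 58.67°.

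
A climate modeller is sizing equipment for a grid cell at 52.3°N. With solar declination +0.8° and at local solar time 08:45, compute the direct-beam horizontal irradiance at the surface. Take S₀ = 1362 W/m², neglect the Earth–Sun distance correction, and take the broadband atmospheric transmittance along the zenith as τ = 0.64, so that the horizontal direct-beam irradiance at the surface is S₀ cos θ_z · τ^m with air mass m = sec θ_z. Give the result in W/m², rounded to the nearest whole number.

192 W/m²

Hour angle H = 15° × (8.75 − 12) = -48.75°.
cos θ_z = sin φ sin δ + cos φ cos δ cos H = (0.7912)(0.0140) + (0.6115)(0.9999)(0.6593) = 0.4142.
Air mass m = 1/cos θ_z = 1/0.4142 = 2.414; τ^m = 0.64^2.414 = 0.3405.
Surface direct beam = 1362 × 0.4142 × 0.3405 = 192.09 W/m².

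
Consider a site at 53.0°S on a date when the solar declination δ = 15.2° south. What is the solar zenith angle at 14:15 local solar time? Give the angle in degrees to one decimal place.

Hour angle H = 15° × (14.25 − 12) = 33.75°.
With φ = -53.0°, δ = -15.2°, H = 33.75°: sin φ sin δ = 0.2094, cos φ cos δ cos H = 0.4829, so cos θ_z = 0.6923.
θ_z = arccos(0.6923) = 46.19°.

46.2°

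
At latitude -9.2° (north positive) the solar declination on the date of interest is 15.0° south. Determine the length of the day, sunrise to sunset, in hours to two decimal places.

cos H_s = −tan(-9.2°) · tan(-15.0°) = -0.0434, so H_s = arccos(-0.0434) = 92.49°.
Day length = 2 H_s / 15° h⁻¹ = 184.98° / 15 = 12.332 h.

12.33 hours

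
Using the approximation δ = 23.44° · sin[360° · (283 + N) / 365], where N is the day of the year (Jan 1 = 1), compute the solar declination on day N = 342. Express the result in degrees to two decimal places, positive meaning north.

-22.79°

360 × (283 + 342) / 365 = 616.438°; sin(616.438°) = -0.9721.
δ = 23.44 × -0.9721 = -22.786° ≈ -22.79°.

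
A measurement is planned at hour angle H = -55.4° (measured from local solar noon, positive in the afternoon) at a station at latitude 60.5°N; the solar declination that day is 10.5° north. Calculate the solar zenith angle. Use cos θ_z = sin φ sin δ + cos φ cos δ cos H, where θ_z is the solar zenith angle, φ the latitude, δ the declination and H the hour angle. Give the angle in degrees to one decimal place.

cos θ_z = sin(60.5°) sin(10.5°) + cos(60.5°) cos(10.5°) cos(-55.40°) = 0.1586 + 0.2749 = 0.4335.
θ_z = arccos(0.4335) = 64.31°.

64.3°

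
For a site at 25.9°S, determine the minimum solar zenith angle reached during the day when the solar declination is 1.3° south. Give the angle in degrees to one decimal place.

At local solar noon the hour angle is zero, so the zenith angle is |φ − δ| = |-25.9° − (-1.3°)| = 24.6°.

24.6°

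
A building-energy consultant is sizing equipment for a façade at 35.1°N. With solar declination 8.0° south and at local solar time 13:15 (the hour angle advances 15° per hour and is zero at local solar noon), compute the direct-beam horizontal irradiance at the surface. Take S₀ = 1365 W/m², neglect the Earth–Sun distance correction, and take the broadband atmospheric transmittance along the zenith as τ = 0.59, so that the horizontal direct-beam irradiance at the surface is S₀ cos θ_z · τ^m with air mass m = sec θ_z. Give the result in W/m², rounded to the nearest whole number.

435 W/m²

Hour angle H = 15° × (13.25 − 12) = 18.75°.
cos θ_z = sin(35.1°) sin(-8.0°) + cos(35.1°) cos(-8.0°) cos(18.75°) = -0.0800 + 0.7672 = 0.6872.
Air mass m = 1/cos θ_z = 1/0.6872 = 1.455; τ^m = 0.59^1.455 = 0.4641.
Surface direct beam = 1365 × 0.6872 × 0.4641 = 435.34 W/m².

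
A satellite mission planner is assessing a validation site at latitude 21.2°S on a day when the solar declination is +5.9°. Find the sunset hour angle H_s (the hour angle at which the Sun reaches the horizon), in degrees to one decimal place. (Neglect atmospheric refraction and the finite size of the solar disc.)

87.7°

cos H_s = −tan(-21.2°) · tan(5.9°) = 0.0401, so H_s = arccos(0.0401) = 87.70°.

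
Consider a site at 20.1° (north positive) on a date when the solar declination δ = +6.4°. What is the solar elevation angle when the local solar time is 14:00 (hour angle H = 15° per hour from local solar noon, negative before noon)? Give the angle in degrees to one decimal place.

57.8°

Hour angle H = 15° × (14 − 12) = 30.00°.
With φ = 20.1°, δ = 6.4°, H = 30.00°: sin φ sin δ = 0.0383, cos φ cos δ cos H = 0.8082, so cos θ_z = 0.8465.
θ_z = arccos(0.8465) = 32.17°, so the elevation is 90° − 32.17° = 57.83°.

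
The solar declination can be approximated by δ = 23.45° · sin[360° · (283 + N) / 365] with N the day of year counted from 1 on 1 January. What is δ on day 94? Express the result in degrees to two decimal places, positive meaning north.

+4.81°

360 × (283 + 94) / 365 = 371.836°; sin(371.836°) = 0.2051.
δ = 23.45 × 0.2051 = 4.810° ≈ +4.81°.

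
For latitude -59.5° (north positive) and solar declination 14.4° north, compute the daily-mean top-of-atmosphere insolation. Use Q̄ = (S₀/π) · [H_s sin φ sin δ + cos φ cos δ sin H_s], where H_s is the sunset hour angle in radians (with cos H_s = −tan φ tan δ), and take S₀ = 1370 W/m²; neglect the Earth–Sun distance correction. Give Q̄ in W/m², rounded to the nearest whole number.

cos H_s = −tan(-59.5°) · tan(14.4°) = 0.4359, so H_s = arccos(0.4359) = 64.16°. In radians, H_s = 1.1198.
H_s sin φ sin δ = 1.1198 × -0.8616 × 0.2487 = -0.2400.
cos φ cos δ sin H_s = 0.5075 × 0.9686 × 0.9000 = 0.4424.
Q̄ = (1370/π) × (-0.2400 + 0.4424) = 436.08 × 0.2024 = 88.26 W/m².

88 W/m²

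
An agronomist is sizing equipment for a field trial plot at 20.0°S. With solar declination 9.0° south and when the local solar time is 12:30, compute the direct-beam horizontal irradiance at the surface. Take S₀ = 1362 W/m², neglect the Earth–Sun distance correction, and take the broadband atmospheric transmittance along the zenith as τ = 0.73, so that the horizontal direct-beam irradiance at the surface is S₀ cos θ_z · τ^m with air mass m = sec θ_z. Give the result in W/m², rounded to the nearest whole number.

Hour angle H = 15° × (12.5 − 12) = 7.50°.
With φ = -20.0°, δ = -9.0°, H = 7.50°: sin φ sin δ = 0.0535, cos φ cos δ cos H = 0.9202, so cos θ_z = 0.9737.
Air mass m = 1/cos θ_z = 1/0.9737 = 1.027; τ^m = 0.73^1.027 = 0.7238.
Surface direct beam = 1362 × 0.9737 × 0.7238 = 959.89 W/m².

960 W/m²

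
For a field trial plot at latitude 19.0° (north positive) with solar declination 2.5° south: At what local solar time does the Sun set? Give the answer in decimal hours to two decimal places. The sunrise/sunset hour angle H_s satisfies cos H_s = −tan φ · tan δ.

17.94 h

cos H_s = −tan(19.0°) · tan(-2.5°) = 0.0150, so H_s = arccos(0.0150) = 89.14°.
Sunset is at 12 + H_s/15 = 12 + 5.943 = 17.943 h local solar time.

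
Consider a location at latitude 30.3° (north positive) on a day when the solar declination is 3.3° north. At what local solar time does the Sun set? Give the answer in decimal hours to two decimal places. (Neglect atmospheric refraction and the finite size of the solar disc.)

18.13 h

The sunset hour angle satisfies cos H_s = −tan φ tan δ = -0.0337, giving H_s = 91.93°.
Sunset is at 12 + H_s/15 = 12 + 6.129 = 18.129 h local solar time.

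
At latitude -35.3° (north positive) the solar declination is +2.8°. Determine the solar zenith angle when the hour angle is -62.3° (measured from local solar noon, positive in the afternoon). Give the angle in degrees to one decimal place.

With φ = -35.3°, δ = 2.8°, H = -62.30°: sin φ sin δ = -0.0282, cos φ cos δ cos H = 0.3789, so cos θ_z = 0.3507.
θ_z = arccos(0.3507) = 69.47°.

69.5°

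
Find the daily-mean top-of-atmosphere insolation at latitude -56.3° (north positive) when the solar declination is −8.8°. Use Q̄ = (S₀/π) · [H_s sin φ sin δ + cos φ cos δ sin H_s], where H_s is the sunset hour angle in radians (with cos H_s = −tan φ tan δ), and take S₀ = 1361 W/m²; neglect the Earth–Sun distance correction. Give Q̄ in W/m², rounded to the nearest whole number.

331 W/m²

The sunset hour angle satisfies cos H_s = −tan φ tan δ = -0.2321, giving H_s = 103.42°. In radians, H_s = 1.8050.
H_s sin φ sin δ = 1.8050 × -0.8320 × -0.1530 = 0.2298.
cos φ cos δ sin H_s = 0.5548 × 0.9882 × 0.9727 = 0.5333.
Q̄ = (1361/π) × (0.2298 + 0.5333) = 433.22 × 0.7631 = 330.59 W/m².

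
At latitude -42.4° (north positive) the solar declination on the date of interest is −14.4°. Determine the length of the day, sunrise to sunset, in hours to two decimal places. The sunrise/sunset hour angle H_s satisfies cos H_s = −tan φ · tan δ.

13.81 hours

cos H_s = −tan(-42.4°) · tan(-14.4°) = -0.2345, so H_s = arccos(-0.2345) = 103.56°.
Day length = 2 H_s / 15° h⁻¹ = 207.12° / 15 = 13.808 h.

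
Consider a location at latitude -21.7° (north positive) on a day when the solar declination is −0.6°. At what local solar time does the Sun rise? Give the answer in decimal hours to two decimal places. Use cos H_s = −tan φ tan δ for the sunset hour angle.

The sunset hour angle satisfies cos H_s = −tan φ tan δ = -0.0042, giving H_s = 90.24°.
Sunrise is at 12 − H_s/15 = 12 − 6.016 = 5.984 h local solar time.

5.98 h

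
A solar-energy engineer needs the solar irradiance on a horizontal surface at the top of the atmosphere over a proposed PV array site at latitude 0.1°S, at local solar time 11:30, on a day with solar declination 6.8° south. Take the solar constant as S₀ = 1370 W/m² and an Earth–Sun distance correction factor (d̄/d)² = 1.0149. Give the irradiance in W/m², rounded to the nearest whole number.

Hour angle H = 15° × (11.5 − 12) = -7.50°.
cos θ_z = sin(-0.1°) sin(-6.8°) + cos(-0.1°) cos(-6.8°) cos(-7.50°) = 0.0002 + 0.9845 = 0.9847.
Top-of-atmosphere irradiance = S₀ (d̄/d)² cos θ_z = 1370 × 1.0149 × 0.9847 = 1369.14 W/m².

1369 W/m²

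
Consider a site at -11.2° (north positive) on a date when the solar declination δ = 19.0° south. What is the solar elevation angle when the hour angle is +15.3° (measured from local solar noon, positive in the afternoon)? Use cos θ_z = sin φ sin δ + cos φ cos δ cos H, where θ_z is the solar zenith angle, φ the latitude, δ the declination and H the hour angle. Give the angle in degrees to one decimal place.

73.3°

cos θ_z = sin(-11.2°) sin(-19.0°) + cos(-11.2°) cos(-19.0°) cos(15.30°) = 0.0632 + 0.8946 = 0.9578.
θ_z = arccos(0.9578) = 16.70°, so the elevation is 90° − 16.70° = 73.30°.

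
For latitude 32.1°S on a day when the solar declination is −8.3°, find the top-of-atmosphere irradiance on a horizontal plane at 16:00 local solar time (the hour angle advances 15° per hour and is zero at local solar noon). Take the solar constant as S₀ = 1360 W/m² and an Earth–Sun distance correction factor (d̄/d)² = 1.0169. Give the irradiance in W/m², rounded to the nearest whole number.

686 W/m²

Hour angle H = 15° × (16 − 12) = 60.00°.
cos θ_z = sin φ sin δ + cos φ cos δ cos H = (-0.5314)(-0.1444) + (0.8471)(0.9895)(0.5000) = 0.4958.
Top-of-atmosphere irradiance = S₀ (d̄/d)² cos θ_z = 1360 × 1.0169 × 0.4958 = 685.68 W/m².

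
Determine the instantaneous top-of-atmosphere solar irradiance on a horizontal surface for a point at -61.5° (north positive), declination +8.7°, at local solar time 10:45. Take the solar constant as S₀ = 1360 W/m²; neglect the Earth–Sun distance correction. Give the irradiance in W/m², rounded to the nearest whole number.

427 W/m²

Hour angle H = 15° × (10.75 − 12) = -18.75°.
cos θ_z = sin φ sin δ + cos φ cos δ cos H = (-0.8788)(0.1513) + (0.4772)(0.9885)(0.9469) = 0.3137.
Top-of-atmosphere irradiance = S₀ cos θ_z = 1360 × 0.3137 = 426.63 W/m².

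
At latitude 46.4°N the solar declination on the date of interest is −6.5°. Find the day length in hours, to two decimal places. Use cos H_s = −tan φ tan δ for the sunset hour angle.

11.08 hours

The sunset hour angle satisfies cos H_s = −tan φ tan δ = 0.1196, giving H_s = 83.13°.
Day length = 2 H_s / 15° h⁻¹ = 166.26° / 15 = 11.084 h.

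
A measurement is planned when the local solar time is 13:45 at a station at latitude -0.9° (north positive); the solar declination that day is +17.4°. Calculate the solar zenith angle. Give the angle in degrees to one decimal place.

31.7°

Hour angle H = 15° × (13.75 − 12) = 26.25°.
With φ = -0.9°, δ = 17.4°, H = 26.25°: sin φ sin δ = -0.0047, cos φ cos δ cos H = 0.8557, so cos θ_z = 0.8510.
θ_z = arccos(0.8510) = 31.68°.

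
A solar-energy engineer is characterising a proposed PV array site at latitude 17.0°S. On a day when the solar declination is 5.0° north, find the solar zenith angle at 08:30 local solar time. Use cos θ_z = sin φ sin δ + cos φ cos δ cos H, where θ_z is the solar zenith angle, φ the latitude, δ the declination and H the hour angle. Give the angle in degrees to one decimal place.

56.3°

Hour angle H = 15° × (8.5 − 12) = -52.50°.
cos θ_z = sin(-17.0°) sin(5.0°) + cos(-17.0°) cos(5.0°) cos(-52.50°) = -0.0255 + 0.5799 = 0.5544.
θ_z = arccos(0.5544) = 56.33°.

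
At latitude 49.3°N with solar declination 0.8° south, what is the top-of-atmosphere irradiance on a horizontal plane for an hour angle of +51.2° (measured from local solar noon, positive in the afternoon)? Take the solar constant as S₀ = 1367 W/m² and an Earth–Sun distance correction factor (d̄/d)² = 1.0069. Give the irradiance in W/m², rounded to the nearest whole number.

With φ = 49.3°, δ = -0.8°, H = 51.20°: sin φ sin δ = -0.0106, cos φ cos δ cos H = 0.4086, so cos θ_z = 0.3980.
Top-of-atmosphere irradiance = S₀ (d̄/d)² cos θ_z = 1367 × 1.0069 × 0.3980 = 547.82 W/m².

548 W/m²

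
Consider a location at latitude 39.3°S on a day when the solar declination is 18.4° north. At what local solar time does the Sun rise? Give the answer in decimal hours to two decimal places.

−tan φ tan δ = −(-0.8185)(0.3327) = 0.2723; H_s = arccos(0.2723) = 74.20°.
Sunrise is at 12 − H_s/15 = 12 − 4.947 = 7.053 h local solar time.

7.05 h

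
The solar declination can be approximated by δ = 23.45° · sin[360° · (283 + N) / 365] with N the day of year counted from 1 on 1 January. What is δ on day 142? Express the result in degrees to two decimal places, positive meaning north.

360 × (283 + 142) / 365 = 419.178°; sin(419.178°) = 0.8588.
δ = 23.45 × 0.8588 = 20.139° ≈ +20.14°.

+20.14°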